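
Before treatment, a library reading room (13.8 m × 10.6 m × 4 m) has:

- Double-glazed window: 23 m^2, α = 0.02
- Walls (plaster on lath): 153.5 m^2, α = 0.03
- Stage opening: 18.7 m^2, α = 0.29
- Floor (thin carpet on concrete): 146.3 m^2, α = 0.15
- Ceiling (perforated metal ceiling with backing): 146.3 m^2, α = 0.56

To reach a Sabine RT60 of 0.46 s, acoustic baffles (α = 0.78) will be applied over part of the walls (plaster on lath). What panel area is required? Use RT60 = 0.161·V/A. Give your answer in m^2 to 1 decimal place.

120.6

Summing Sᵢαᵢ: 0.460 + 4.605 + 5.423 + 21.945 + 81.928 → A₁ = 114.361 sabins.
Required A₂ = 0.161·585.12/0.46 = 204.792 sabins.
ΔA needed = 204.792 − 114.361 = 90.431 sabins.
Net gain per m^2: Δα = 0.78 − 0.03 = 0.75.
Panel area = 90.431 / 0.75 = 120.6 m^2.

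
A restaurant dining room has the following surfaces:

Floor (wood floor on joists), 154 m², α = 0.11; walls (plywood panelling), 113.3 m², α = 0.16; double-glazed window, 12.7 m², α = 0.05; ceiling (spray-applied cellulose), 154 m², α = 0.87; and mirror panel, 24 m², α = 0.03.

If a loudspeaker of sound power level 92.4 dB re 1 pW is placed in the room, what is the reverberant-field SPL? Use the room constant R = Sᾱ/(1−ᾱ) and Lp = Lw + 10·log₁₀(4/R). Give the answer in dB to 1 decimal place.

Σ(Sᵢαᵢ) = 154×0.11 + 113.3×0.16 + 12.7×0.05 + 154×0.87 + 24×0.03 = 170.403; total area S = 458.0 m².
ᾱ = 0.3721, so room constant R = A/(1−ᾱ) = 271.386 m².
Lp = Lw + 10 log₁₀(4/R) = 92.4 -18.32 = 74.1 dB.

74.1 dB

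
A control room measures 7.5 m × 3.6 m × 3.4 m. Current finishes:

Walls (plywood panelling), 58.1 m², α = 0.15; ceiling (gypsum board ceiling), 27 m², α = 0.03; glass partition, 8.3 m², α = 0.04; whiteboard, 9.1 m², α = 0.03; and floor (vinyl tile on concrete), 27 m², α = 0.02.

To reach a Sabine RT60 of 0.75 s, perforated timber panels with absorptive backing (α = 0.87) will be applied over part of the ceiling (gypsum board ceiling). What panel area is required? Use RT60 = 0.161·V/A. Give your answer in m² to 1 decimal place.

A₁ = Σ Sᵢαᵢ = 58.1×0.15 + 27×0.03 + 8.3×0.04 + 9.1×0.03 + 27×0.02 = 10.670 sabins.
Required A₂ = 0.161·91.8/0.75 = 19.706 sabins.
ΔA needed = 19.706 − 10.670 = 9.036 sabins.
Net gain per m²: Δα = 0.87 − 0.03 = 0.84.
Area = ΔA/Δα = 9.036/0.84 = 10.8 m².

10.8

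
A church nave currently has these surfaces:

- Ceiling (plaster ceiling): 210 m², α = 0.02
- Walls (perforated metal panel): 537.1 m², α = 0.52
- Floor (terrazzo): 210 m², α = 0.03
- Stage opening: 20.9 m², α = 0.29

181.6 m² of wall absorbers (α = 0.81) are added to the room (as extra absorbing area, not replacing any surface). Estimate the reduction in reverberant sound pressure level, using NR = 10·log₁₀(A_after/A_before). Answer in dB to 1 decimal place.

Equivalent absorption area: A_before = 210*0.02 + 537.1*0.52 + 210*0.03 + 20.9*0.29 = 295.853 m².
Treatment contributes 181.6·0.81 = 147.096 sabins.
New total A_after = 442.949 sabins.
NR = 10·log₁₀(442.949/295.853) = 1.8 dB.

1.8 dB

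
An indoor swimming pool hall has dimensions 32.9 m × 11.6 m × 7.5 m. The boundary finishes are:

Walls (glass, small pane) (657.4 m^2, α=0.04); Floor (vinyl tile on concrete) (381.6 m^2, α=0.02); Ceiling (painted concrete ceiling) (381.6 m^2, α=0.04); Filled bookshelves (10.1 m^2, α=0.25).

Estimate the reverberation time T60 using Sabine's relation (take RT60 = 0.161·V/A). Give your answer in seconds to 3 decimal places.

Total absorption A = 657.4×0.04 + 381.6×0.02 + 381.6×0.04 + 10.1×0.25
  = 26.296 + 7.632 + 15.264 + 2.525 = 51.717 m^2 sabins.
V = 32.9·11.6·7.5 = 2862.3 m³.
Sabine: RT60 = 0.161 × 2862.3 / 51.717 = 8.911 s.

8.911 seconds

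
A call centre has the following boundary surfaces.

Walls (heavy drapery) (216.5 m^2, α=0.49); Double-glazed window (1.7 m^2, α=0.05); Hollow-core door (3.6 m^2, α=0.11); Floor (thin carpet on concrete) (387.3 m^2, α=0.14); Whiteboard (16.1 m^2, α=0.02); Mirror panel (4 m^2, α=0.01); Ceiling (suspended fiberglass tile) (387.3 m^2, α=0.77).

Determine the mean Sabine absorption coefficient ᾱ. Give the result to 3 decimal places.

S = Σ Sᵢ = 216.5 + 1.7 + 3.6 + 387.3 + 16.1 + 4 + 387.3 = 1016.5 m^2.
A = 216.5·0.49 + 1.7·0.05 + 3.6·0.11 + 387.3·0.14 + 16.1·0.02 + 4·0.01 + 387.3·0.77 = 459.371 sabins.
ᾱ = A/S = 0.452.

0.452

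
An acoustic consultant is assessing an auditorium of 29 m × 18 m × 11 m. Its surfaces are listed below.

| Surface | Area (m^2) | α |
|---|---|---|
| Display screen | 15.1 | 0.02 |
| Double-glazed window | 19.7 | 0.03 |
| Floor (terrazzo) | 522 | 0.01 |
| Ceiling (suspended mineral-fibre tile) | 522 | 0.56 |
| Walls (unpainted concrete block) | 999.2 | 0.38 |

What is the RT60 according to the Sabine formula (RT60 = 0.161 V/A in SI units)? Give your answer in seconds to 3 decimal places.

1.363 sec

Total absorption A = 15.1·0.02 + 19.7·0.03 + 522·0.01 + 522·0.56 + 999.2·0.38
  = 0.302 + 0.591 + 5.220 + 292.320 + 379.696 = 678.129 m^2 sabins.
Room volume: 5742 m³.
T = 0.161 V/A = 0.161·5742/678.129 = 1.363 s.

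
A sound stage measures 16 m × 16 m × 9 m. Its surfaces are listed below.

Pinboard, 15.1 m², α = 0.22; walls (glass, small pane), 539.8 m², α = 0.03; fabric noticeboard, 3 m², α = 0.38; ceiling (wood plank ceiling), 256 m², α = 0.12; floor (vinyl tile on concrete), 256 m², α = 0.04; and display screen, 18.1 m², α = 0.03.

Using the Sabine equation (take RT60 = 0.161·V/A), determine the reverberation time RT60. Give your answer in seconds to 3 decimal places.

5.968 sec

Total absorption A = 15.1*0.22 + 539.8*0.03 + 3*0.38 + 256*0.12 + 256*0.04 + 18.1*0.03
  = 3.322 + 16.194 + 1.140 + 30.720 + 10.240 + 0.543 = 62.159 m² sabins.
Volume V = 16 × 16 × 9 = 2304 m³.
RT60 = 0.161 · V / A = 0.161 × 2304 / 62.159 = 5.968 s.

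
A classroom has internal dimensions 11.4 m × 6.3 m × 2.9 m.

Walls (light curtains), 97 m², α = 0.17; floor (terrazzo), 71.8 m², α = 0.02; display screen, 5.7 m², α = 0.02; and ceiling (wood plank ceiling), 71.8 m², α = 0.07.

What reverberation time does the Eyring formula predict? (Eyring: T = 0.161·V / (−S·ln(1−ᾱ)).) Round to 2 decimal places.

1.38 s

S = Σ Sᵢ = 246.3 m².
Σ(Sᵢαᵢ) = 97×0.17 + 71.8×0.02 + 5.7×0.02 + 71.8×0.07 = 23.066.
ᾱ = 23.066 / 246.3 = 0.0937.
−S·ln(1−ᾱ) = −246.3 × ln(1 − 0.0937) = 24.232.
V = 11.4 × 6.3 × 2.9 = 208.278 m³.
T = 0.161·V/[−S·ln(1−ᾱ)] = 0.161·208.278/24.232 = 1.38 s.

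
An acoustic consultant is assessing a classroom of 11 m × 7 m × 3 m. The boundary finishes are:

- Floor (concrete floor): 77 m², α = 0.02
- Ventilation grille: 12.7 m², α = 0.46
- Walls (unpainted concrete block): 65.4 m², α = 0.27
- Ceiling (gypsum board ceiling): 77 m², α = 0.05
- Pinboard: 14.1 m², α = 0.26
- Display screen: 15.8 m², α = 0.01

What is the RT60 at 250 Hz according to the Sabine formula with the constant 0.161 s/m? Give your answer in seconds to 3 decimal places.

1.137 seconds

Total absorption A = 77*0.02 + 12.7*0.46 + 65.4*0.27 + 77*0.05 + 14.1*0.26 + 15.8*0.01
  = 1.540 + 5.842 + 17.658 + 3.850 + 3.666 + 0.158 = 32.714 m² sabins.
Volume V = 11 × 7 × 3 = 231 m³.
RT60 = 0.161 · V / A = 0.161 × 231 / 32.714 = 1.137 s.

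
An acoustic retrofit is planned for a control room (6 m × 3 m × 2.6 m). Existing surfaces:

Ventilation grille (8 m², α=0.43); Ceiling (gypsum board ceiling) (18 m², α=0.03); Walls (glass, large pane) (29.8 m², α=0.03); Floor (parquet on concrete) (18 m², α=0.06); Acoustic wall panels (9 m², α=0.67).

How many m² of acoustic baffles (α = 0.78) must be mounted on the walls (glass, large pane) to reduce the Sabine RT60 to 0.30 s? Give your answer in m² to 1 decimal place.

Summing Sᵢαᵢ: 3.440 + 0.540 + 0.894 + 1.080 + 6.030 → A₁ = 11.984 sabins.
V = 46.8 m³. Target absorption A₂ = 0.161 × 46.8 / 0.30 = 25.116 sabins.
ΔA needed = 25.116 − 11.984 = 13.132 sabins.
Each m² of panel replacing the walls (glass, large pane) adds (0.78 − 0.03) = 0.75 sabins.
Area = ΔA/Δα = 13.132/0.75 = 17.5 m².

17.5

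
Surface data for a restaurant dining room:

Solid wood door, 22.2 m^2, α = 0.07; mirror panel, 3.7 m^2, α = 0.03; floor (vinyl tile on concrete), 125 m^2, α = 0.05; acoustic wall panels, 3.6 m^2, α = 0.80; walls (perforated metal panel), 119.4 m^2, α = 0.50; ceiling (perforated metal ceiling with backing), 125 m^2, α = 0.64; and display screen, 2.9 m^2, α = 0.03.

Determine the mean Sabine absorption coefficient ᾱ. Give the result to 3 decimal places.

Total surface area S = 401.8 m^2.
Σ(Sᵢαᵢ) = 22.2*0.07 + 3.7*0.03 + 125*0.05 + 3.6*0.80 + 119.4*0.50 + 125*0.64 + 2.9*0.03 = 150.582.
ᾱ = A/S = 0.375.

0.375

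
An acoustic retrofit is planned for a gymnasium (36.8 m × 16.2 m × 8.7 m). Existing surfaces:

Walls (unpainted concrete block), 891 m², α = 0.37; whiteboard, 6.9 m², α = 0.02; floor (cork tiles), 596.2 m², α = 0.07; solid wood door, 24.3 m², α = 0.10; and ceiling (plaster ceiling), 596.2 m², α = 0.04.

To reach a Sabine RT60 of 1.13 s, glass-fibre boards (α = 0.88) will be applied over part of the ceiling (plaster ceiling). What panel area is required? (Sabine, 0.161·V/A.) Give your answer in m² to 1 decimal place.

406.1

A₁ = Σ Sᵢαᵢ = 891×0.37 + 6.9×0.02 + 596.2×0.07 + 24.3×0.10 + 596.2×0.04 = 397.820 sabins.
V = 5186.592 m³. Target absorption A₂ = 0.161 × 5186.592 / 1.13 = 738.975 sabins.
ΔA needed = 738.975 − 397.820 = 341.155 sabins.
Each m² of panel replacing the ceiling (plaster ceiling) adds (0.88 − 0.04) = 0.84 sabins.
Area = ΔA/Δα = 341.155/0.84 = 406.1 m².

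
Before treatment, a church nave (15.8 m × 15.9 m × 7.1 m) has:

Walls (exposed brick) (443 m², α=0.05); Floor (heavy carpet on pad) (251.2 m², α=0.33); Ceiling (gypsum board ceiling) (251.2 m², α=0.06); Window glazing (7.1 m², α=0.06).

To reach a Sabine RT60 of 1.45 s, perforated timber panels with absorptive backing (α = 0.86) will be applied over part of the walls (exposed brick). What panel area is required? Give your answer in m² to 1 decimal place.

95.7

Equivalent absorption area: A₁ = 443×0.05 + 251.2×0.33 + 251.2×0.06 + 7.1×0.06 = 120.544 m².
V = 1783.662 m³. Target absorption A₂ = 0.161 × 1783.662 / 1.45 = 198.048 sabins.
ΔA needed = 198.048 − 120.544 = 77.504 sabins.
Each m² of panel replacing the walls (exposed brick) adds (0.86 − 0.05) = 0.81 sabins.
Panel area = 77.504 / 0.81 = 95.7 m².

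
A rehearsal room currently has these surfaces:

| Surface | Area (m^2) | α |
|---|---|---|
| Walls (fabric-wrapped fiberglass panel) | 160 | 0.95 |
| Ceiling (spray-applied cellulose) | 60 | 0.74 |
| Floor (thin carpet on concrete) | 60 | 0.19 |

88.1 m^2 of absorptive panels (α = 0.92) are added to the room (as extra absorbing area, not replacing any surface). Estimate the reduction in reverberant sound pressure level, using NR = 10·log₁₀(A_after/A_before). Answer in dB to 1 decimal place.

1.4 dB

Equivalent absorption area: A_before = 160·0.95 + 60·0.74 + 60·0.19 = 207.800 m^2.
Added absorption = 88.1 × 0.92 = 81.052 sabins.
A_after = 207.800 + 81.052 = 288.852 sabins.
Reduction = 10 log₁₀(A_after/A_before) = 10 log₁₀(1.3900) = 1.4 dB.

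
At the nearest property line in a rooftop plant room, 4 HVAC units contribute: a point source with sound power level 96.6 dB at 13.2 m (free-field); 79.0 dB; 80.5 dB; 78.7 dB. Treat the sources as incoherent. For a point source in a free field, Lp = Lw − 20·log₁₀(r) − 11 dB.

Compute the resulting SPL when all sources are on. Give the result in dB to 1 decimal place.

84.3 dB

Source at 13.2 m: Lp = 96.6 − 20·log₁₀(13.2) − 11 = 63.2 dB.
Converting to relative power and adding: 10^(63.2/10) + 10^(79.0/10) + 10^(80.5/10) + 10^(78.7/10) = 2.679e+08.
L_total = 10·log₁₀(2.679e+08) = 84.3 dB.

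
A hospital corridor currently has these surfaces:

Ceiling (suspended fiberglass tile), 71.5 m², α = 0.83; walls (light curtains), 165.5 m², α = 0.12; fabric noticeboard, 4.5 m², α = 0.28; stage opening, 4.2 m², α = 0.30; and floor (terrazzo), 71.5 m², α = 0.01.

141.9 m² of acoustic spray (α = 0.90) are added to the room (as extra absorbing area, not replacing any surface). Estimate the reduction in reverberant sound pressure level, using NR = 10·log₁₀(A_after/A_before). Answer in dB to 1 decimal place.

4.1 dB

A_before = Σ Sᵢαᵢ = 71.5*0.83 + 165.5*0.12 + 4.5*0.28 + 4.2*0.30 + 71.5*0.01 = 82.440 sabins.
Treatment contributes 141.9·0.90 = 127.710 sabins.
New total A_after = 210.150 sabins.
Reduction = 10 log₁₀(A_after/A_before) = 10 log₁₀(2.5491) = 4.1 dB.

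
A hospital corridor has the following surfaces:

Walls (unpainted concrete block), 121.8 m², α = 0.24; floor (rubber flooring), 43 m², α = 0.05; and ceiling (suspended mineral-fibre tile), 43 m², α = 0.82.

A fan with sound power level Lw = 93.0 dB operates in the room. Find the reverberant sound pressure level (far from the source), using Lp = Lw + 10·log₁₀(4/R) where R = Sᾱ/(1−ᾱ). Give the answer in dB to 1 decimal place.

79.1 dB

A = 66.642 sabins; S = 207.8 m².
ᾱ = 66.642/207.8 = 0.3207; R = Sᾱ/(1−ᾱ) = 66.642/(1−0.3207) = 98.104 m².
Lp = 93.0 + 10·log₁₀(4/98.104) = 93.0 + (-13.90) = 79.1 dB.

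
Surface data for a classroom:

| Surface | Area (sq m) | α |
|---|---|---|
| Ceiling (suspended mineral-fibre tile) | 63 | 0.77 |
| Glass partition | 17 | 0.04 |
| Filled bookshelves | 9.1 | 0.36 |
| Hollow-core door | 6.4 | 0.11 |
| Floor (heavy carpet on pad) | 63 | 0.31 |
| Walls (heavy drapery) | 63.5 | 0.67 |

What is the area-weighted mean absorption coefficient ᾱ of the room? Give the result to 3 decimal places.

Total surface area S = 222.0 sq m.
A = 63·0.77 + 17·0.04 + 9.1·0.36 + 6.4·0.11 + 63·0.31 + 63.5·0.67 = 115.245 sabins.
ᾱ = A/S = 0.519.

0.519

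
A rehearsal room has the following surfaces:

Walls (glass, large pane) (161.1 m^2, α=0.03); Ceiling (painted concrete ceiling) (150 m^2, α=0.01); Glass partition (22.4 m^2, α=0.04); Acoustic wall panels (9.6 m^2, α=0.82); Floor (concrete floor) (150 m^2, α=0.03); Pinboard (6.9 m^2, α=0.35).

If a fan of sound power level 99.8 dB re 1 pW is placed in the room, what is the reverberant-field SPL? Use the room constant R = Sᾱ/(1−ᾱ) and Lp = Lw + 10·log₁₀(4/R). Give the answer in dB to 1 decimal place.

Σ(Sᵢαᵢ) = 161.1×0.03 + 150×0.01 + 22.4×0.04 + 9.6×0.82 + 150×0.03 + 6.9×0.35 = 22.016; total area S = 500.0 m^2.
ᾱ = 22.016/500.0 = 0.0440; R = Sᾱ/(1−ᾱ) = 22.016/(1−0.0440) = 23.029 m^2.
Lp = 99.8 + 10·log₁₀(4/23.029) = 99.8 + (-7.60) = 92.2 dB.

92.2 dB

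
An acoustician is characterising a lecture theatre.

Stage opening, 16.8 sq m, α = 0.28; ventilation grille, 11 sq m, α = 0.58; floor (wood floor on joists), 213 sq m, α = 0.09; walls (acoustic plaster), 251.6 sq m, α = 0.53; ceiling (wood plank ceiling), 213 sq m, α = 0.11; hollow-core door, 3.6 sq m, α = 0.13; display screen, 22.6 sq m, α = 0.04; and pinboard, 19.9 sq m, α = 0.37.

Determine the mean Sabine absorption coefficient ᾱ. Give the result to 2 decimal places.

Total surface area S = 751.5 sq m.
Weighted sum Σ Sα = 195.767.
ᾱ = A/S = 0.26.

0.26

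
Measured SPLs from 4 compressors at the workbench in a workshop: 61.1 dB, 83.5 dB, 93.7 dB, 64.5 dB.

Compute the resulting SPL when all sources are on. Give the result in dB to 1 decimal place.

Σ 10^(Lᵢ/10) = 2.572e+09.
L_total = 10·log₁₀(2.572e+09) = 94.1 dB.

94.1 dB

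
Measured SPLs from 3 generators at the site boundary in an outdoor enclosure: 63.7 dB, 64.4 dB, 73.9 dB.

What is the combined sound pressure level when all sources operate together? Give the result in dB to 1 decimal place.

Sum in the linear (power) domain: Σ 10^(Lᵢ/10) = 10^(63.7/10) + 10^(64.4/10) + 10^(73.9/10) = 2.965e+07.
Back to dB: 10·log₁₀ Σ = 74.7 dB.

74.7 dB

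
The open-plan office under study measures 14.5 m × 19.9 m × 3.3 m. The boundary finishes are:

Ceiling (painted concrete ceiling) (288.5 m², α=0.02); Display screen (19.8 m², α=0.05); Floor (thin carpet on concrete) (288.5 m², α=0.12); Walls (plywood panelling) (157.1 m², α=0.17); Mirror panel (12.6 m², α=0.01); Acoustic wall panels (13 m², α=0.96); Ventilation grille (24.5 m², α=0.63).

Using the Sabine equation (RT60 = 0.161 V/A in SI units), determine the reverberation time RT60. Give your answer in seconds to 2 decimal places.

1.59 seconds

Total absorption A = 288.5*0.02 + 19.8*0.05 + 288.5*0.12 + 157.1*0.17 + 12.6*0.01 + 13*0.96 + 24.5*0.63
  = 5.770 + 0.990 + 34.620 + 26.707 + 0.126 + 12.480 + 15.435 = 96.128 m² sabins.
Room volume: 952.215 m³.
RT60 = 0.161 · V / A = 0.161 × 952.215 / 96.128 = 1.59 s.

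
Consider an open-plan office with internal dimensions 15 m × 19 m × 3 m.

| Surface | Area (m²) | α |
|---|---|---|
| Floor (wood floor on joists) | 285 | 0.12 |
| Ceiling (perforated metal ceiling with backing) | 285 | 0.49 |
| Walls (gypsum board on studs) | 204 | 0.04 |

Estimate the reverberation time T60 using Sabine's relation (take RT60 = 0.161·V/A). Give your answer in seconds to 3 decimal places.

0.756 seconds

A = Σ Sᵢαᵢ = 285*0.12 + 285*0.49 + 204*0.04 = 182.010 sabins.
Room volume: 855 m³.
T = 0.161 V/A = 0.161·855/182.010 = 0.756 s.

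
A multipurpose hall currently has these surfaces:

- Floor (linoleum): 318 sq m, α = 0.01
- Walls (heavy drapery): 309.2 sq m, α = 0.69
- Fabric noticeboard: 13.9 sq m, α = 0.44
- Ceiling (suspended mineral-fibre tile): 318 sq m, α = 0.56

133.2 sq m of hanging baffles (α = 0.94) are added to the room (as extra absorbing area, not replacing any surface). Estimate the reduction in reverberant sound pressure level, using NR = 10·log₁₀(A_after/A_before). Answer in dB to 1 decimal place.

A_before = Σ Sᵢαᵢ = 318*0.01 + 309.2*0.69 + 13.9*0.44 + 318*0.56 = 400.724 sabins.
Treatment contributes 133.2·0.94 = 125.208 sabins.
A_after = 400.724 + 125.208 = 525.932 sabins.
Reduction = 10 log₁₀(A_after/A_before) = 10 log₁₀(1.3125) = 1.2 dB.

1.2 dB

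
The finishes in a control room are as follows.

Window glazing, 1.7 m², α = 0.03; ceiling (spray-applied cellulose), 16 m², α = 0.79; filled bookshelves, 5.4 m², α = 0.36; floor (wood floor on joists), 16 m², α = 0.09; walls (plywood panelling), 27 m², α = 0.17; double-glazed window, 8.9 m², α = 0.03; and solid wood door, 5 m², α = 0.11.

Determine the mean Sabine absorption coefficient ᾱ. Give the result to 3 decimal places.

0.269

Total surface area S = 80.0 m².
A = 1.7×0.03 + 16×0.79 + 5.4×0.36 + 16×0.09 + 27×0.17 + 8.9×0.03 + 5×0.11 = 21.482 sabins.
ᾱ = A/S = 0.269.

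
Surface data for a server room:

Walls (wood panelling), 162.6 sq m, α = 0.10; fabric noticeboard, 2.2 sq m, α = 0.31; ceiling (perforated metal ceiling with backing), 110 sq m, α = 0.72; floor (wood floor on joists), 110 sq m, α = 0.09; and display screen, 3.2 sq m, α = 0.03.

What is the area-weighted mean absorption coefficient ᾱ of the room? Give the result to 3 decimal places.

S = Σ Sᵢ = 162.6 + 2.2 + 110 + 110 + 3.2 = 388.0 sq m.
A = 162.6×0.10 + 2.2×0.31 + 110×0.72 + 110×0.09 + 3.2×0.03 = 106.138 sabins.
ᾱ = 106.138 / 388.0 = 0.274.

0.274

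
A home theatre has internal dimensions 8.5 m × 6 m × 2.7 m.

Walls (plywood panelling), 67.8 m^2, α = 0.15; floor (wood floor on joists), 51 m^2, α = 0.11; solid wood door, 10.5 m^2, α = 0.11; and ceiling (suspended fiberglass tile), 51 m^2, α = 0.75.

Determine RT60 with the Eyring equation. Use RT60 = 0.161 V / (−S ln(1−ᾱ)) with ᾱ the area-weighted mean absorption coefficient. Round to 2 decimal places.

S = Σ Sᵢ = 180.3 m^2.
Absorption A = 67.8·0.15 + 51·0.11 + 10.5·0.11 + 51·0.75 = 55.185 sabins.
ᾱ = 55.185 / 180.3 = 0.3061.
−S·ln(1−ᾱ) = −180.3 × ln(1 − 0.3061) = 65.887.
V = 8.5 × 6 × 2.7 = 137.7 m³.
RT60 = 0.161 × 137.7 / 65.887 = 0.34 s.

0.34 seconds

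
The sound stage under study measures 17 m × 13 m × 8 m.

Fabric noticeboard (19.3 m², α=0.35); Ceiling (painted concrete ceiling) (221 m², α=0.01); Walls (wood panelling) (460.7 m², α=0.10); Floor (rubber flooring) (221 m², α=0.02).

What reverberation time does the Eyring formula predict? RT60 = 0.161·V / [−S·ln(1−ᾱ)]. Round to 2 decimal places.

S = Σ Sᵢ = 922.0 m².
Absorption A = 19.3·0.35 + 221·0.01 + 460.7·0.10 + 221·0.02 = 59.455 sabins.
ᾱ = 59.455 / 922.0 = 0.0645.
−S·ln(1−ᾱ) = −922.0 × ln(1 − 0.0645) = 61.474.
V = 17 × 13 × 8 = 1768 m³.
T = 0.161·V/[−S·ln(1−ᾱ)] = 0.161·1768/61.474 = 4.63 s.

4.63 s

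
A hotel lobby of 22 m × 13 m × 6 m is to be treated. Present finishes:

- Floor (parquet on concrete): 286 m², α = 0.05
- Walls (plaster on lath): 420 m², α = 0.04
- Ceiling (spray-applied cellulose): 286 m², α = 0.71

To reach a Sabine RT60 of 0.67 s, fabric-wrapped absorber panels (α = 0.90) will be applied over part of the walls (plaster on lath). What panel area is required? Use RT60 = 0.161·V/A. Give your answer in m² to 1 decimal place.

207.2

Total absorption A₁ = 286·0.05 + 420·0.04 + 286·0.71
  = 14.300 + 16.800 + 203.060 = 234.160 m² sabins.
V = 1716 m³. Target absorption A₂ = 0.161 × 1716 / 0.67 = 412.352 sabins.
ΔA needed = 412.352 − 234.160 = 178.192 sabins.
Each m² of panel replacing the walls (plaster on lath) adds (0.90 − 0.04) = 0.86 sabins.
Panel area = 178.192 / 0.86 = 207.2 m².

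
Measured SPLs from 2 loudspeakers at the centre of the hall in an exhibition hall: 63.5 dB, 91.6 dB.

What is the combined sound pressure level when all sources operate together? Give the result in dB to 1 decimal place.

91.6 dB

Sum in the linear (power) domain: Σ 10^(Lᵢ/10) = 10^(63.5/10) + 10^(91.6/10) = 1.448e+09.
L_total = 10·log₁₀(1.448e+09) = 91.6 dB.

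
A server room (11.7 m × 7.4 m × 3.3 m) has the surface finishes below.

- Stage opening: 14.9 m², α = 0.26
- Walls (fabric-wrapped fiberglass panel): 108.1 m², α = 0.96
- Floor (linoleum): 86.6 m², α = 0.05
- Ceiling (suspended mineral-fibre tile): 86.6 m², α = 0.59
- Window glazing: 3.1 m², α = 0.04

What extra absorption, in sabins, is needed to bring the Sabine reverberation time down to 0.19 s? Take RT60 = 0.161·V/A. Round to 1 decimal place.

Summing Sᵢαᵢ: 3.874 + 103.776 + 4.330 + 51.094 + 0.124 → A₁ = 163.198 sabins.
Target A₂ = 0.161·285.714/0.19 = 242.105 sabins (V = 285.714 m³).
Shortfall: 242.105 − 163.198 = 78.9 sabins.

78.9 sabins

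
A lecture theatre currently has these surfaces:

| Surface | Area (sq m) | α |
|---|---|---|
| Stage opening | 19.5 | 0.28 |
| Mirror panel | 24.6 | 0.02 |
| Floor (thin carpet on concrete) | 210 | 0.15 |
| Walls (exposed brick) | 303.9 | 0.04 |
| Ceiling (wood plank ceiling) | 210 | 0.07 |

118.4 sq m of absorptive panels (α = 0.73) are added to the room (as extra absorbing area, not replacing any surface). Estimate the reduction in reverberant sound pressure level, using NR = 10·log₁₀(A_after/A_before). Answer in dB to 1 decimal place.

Equivalent absorption area: A_before = 19.5*0.28 + 24.6*0.02 + 210*0.15 + 303.9*0.04 + 210*0.07 = 64.308 sq m.
Added absorption = 118.4 × 0.73 = 86.432 sabins.
A_after = 64.308 + 86.432 = 150.740 sabins.
Reduction = 10 log₁₀(A_after/A_before) = 10 log₁₀(2.3440) = 3.7 dB.

3.7 dB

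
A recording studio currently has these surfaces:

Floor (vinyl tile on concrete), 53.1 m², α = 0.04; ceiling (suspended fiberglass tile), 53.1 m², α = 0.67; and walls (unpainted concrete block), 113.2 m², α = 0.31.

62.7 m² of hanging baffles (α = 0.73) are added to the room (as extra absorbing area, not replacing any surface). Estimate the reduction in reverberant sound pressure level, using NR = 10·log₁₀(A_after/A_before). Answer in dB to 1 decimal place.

Total absorption A_before = 53.1·0.04 + 53.1·0.67 + 113.2·0.31
  = 2.124 + 35.577 + 35.092 = 72.793 m² sabins.
Added absorption = 62.7 × 0.73 = 45.771 sabins.
A_after = 72.793 + 45.771 = 118.564 sabins.
NR = 10·log₁₀(118.564/72.793) = 2.1 dB.

2.1 dB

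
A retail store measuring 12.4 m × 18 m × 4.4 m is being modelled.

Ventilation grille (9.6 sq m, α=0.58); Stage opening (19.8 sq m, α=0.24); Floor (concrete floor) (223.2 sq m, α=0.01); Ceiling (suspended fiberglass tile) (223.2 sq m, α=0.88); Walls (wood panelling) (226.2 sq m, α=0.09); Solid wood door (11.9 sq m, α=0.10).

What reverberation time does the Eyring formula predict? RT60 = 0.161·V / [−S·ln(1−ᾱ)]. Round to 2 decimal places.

0.57 sec

Total surface area S = 9.6 + 19.8 + 223.2 + 223.2 + 226.2 + 11.9 = 713.9 sq m.
Absorption A = 9.6×0.58 + 19.8×0.24 + 223.2×0.01 + 223.2×0.88 + 226.2×0.09 + 11.9×0.10 = 230.516 sabins.
ᾱ = 230.516 / 713.9 = 0.3229.
−S·ln(1−ᾱ) = −713.9 × ln(1 − 0.3229) = 278.376.
V = 12.4 × 18 × 4.4 = 982.08 m³.
T = 0.161·V/[−S·ln(1−ᾱ)] = 0.161·982.08/278.376 = 0.57 s.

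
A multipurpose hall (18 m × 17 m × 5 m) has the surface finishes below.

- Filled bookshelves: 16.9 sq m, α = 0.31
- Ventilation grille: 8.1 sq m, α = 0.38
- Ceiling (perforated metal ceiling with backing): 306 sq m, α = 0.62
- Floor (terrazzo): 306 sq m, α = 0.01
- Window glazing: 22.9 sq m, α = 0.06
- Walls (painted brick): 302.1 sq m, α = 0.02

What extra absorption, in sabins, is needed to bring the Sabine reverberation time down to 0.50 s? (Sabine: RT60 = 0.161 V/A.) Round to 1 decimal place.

Equivalent absorption area: A₁ = 16.9*0.31 + 8.1*0.38 + 306*0.62 + 306*0.01 + 22.9*0.06 + 302.1*0.02 = 208.513 sq m.
For T = 0.50 s, need A₂ = 0.161·V/T = 0.161·1530/0.50 = 492.660 sabins.
ΔA = A₂ − A₁ = 492.660 − 208.513 = 284.1 sabins.

284.1 sabins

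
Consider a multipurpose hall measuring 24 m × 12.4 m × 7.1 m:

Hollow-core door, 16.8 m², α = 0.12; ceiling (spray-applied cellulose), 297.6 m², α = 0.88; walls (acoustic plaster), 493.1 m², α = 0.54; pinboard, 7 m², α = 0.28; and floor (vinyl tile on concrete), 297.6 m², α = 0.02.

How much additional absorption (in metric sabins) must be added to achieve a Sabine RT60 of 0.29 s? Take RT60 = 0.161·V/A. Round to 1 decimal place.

A₁ = Σ Sᵢαᵢ = 16.8*0.12 + 297.6*0.88 + 493.1*0.54 + 7*0.28 + 297.6*0.02 = 538.090 sabins.
V = 2112.96 m³. Required absorption A₂ = 0.161 × 2112.96 / 0.29 = 1173.057 sabins.
ΔA = A₂ − A₁ = 1173.057 − 538.090 = 635.0 sabins.

635.0 sabins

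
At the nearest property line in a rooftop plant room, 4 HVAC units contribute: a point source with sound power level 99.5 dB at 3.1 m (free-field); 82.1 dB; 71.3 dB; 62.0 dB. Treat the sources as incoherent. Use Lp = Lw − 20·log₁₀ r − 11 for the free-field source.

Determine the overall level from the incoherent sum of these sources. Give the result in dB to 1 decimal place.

Source at 3.1 m: Lp = 99.5 − 20·log₁₀(3.1) − 11 = 78.7 dB.
Σ 10^(Lᵢ/10) = 2.514e+08.
Back to dB: 10·log₁₀ Σ = 84.0 dB.

84.0 dB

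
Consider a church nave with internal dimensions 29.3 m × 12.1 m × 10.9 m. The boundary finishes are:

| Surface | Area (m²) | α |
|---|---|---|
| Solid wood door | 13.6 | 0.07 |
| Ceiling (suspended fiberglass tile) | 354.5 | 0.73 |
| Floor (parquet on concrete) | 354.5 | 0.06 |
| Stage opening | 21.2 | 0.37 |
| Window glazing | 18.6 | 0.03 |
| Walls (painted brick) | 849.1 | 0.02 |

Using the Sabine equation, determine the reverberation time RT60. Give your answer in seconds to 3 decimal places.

2.031 seconds

Equivalent absorption area: A = 13.6×0.07 + 354.5×0.73 + 354.5×0.06 + 21.2×0.37 + 18.6×0.03 + 849.1×0.02 = 306.391 m².
Volume V = 29.3 × 12.1 × 10.9 = 3864.377 m³.
Sabine: RT60 = 0.161 × 3864.377 / 306.391 = 2.031 s.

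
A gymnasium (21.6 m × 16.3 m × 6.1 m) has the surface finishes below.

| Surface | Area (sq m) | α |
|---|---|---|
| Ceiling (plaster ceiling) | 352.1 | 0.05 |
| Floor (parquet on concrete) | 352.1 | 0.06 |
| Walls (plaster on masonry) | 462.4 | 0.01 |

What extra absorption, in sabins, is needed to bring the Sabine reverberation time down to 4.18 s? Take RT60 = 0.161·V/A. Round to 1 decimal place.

39.4 sabins

Summing Sᵢαᵢ: 17.605 + 21.126 + 4.624 → A₁ = 43.355 sabins.
V = 2147.688 m³. Required absorption A₂ = 0.161 × 2147.688 / 4.18 = 82.722 sabins.
Shortfall: 82.722 − 43.355 = 39.4 sabins.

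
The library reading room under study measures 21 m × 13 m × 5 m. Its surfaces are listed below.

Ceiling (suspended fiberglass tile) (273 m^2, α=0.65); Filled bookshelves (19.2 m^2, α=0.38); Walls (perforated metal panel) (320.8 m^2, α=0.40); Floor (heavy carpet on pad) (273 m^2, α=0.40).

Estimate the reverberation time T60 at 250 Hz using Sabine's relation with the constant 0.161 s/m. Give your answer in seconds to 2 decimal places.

0.52 s

Equivalent absorption area: A = 273·0.65 + 19.2·0.38 + 320.8·0.40 + 273·0.40 = 422.266 m^2.
Volume V = 21 × 13 × 5 = 1365 m³.
RT60 = 0.161 · V / A = 0.161 × 1365 / 422.266 = 0.52 s.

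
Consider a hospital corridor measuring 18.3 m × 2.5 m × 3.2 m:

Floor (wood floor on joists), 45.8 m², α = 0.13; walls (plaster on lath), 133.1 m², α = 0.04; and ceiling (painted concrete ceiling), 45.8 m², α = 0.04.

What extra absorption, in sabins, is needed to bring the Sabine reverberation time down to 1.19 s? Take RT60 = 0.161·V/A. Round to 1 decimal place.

6.7 sabins

Summing Sᵢαᵢ: 5.954 + 5.324 + 1.832 → A₁ = 13.110 sabins.
For T = 1.19 s, need A₂ = 0.161·V/T = 0.161·146.4/1.19 = 19.807 sabins.
Additional absorption ΔA = 19.807 − 13.110 = 6.7 sabins.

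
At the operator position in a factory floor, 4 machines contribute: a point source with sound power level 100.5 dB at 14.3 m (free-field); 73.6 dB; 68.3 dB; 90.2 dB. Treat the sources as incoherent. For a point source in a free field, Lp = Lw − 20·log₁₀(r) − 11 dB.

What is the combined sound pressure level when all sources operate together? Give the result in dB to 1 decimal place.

90.3 dB

Source at 14.3 m: Lp = 100.5 − 20·log₁₀(14.3) − 11 = 66.4 dB.
Sum in the linear (power) domain: Σ 10^(Lᵢ/10) = 10^(66.4/10) + 10^(73.6/10) + 10^(68.3/10) + 10^(90.2/10) = 1.081e+09.
L_total = 10·log₁₀(1.081e+09) = 90.3 dB.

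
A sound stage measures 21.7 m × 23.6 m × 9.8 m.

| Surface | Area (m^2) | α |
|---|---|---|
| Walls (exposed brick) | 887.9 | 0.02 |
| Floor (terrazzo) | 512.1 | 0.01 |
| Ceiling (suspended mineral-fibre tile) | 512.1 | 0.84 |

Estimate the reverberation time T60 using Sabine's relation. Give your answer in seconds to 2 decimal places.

Summing Sᵢαᵢ: 17.758 + 5.121 + 430.164 → A = 453.043 sabins.
Volume V = 21.7 × 23.6 × 9.8 = 5018.776 m³.
T = 0.161 V/A = 0.161·5018.776/453.043 = 1.78 s.

1.78 sec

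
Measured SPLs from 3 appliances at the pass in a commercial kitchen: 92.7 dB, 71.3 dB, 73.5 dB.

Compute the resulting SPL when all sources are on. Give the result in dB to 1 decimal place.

Σ 10^(Lᵢ/10) = 1.898e+09.
Combined level = 10 log₁₀(1.898e+09) = 92.8 dB.

92.8 dB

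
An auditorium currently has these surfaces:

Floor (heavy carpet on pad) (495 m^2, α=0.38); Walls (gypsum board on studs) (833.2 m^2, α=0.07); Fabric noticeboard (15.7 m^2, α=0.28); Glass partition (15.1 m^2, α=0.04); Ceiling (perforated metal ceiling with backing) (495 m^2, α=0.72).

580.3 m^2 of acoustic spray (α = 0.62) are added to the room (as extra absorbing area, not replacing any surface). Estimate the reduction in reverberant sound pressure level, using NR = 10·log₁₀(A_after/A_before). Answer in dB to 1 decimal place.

A_before = Σ Sᵢαᵢ = 495×0.38 + 833.2×0.07 + 15.7×0.28 + 15.1×0.04 + 495×0.72 = 607.824 sabins.
Added absorption = 580.3 × 0.62 = 359.786 sabins.
New total A_after = 967.610 sabins.
Reduction = 10 log₁₀(A_after/A_before) = 10 log₁₀(1.5919) = 2.0 dB.

2.0 dB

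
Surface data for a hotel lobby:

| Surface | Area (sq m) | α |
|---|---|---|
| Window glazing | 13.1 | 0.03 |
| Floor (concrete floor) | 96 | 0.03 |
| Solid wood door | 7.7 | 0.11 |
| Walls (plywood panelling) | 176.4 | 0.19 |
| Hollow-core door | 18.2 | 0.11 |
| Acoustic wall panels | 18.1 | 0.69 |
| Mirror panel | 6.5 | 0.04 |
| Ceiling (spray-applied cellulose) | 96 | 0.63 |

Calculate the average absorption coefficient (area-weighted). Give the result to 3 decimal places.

S = Σ Sᵢ = 13.1 + 96 + 7.7 + 176.4 + 18.2 + 18.1 + 6.5 + 96 = 432.0 sq m.
Weighted sum Σ Sα = 112.867.
ᾱ = 112.867 / 432.0 = 0.261.

0.261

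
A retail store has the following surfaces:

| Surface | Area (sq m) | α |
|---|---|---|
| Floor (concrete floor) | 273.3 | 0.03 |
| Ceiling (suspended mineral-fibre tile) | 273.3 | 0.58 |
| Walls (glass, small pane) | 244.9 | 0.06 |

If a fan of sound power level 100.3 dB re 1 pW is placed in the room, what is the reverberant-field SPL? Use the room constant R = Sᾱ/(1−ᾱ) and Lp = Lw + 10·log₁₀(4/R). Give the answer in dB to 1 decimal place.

Σ(Sᵢαᵢ) = 273.3·0.03 + 273.3·0.58 + 244.9·0.06 = 181.407; total area S = 791.5 sq m.
ᾱ = 181.407/791.5 = 0.2292; R = Sᾱ/(1−ᾱ) = 181.407/(1−0.2292) = 235.349 sq m.
Lp = 100.3 + 10·log₁₀(4/235.349) = 100.3 + (-17.70) = 82.6 dB.

82.6 dB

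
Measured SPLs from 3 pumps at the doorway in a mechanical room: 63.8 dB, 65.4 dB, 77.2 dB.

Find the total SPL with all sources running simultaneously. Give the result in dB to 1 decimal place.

Converting to relative power and adding: 10^(63.8/10) + 10^(65.4/10) + 10^(77.2/10) = 5.835e+07.
L_total = 10·log₁₀(5.835e+07) = 77.7 dB.

77.7 dB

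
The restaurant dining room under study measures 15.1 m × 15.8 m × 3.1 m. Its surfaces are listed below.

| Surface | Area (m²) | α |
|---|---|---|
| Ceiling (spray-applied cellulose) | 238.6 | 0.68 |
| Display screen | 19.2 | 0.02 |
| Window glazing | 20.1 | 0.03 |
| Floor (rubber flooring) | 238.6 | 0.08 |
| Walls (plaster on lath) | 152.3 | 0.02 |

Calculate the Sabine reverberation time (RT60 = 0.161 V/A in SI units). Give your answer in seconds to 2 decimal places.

Summing Sᵢαᵢ: 162.248 + 0.384 + 0.603 + 19.088 + 3.046 → A = 185.369 sabins.
Volume V = 15.1 × 15.8 × 3.1 = 739.598 m³.
T = 0.161 V/A = 0.161·739.598/185.369 = 0.64 s.

0.64 sec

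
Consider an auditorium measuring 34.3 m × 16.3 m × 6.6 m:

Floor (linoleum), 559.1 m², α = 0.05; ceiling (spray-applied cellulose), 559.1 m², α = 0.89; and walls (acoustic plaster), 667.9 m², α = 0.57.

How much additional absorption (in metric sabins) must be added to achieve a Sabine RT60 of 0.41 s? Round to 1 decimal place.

542.7 sabins

Summing Sᵢαᵢ: 27.955 + 497.599 + 380.703 → A₁ = 906.257 sabins.
V = 3689.994 m³. Required absorption A₂ = 0.161 × 3689.994 / 0.41 = 1448.998 sabins.
ΔA = A₂ − A₁ = 1448.998 − 906.257 = 542.7 sabins.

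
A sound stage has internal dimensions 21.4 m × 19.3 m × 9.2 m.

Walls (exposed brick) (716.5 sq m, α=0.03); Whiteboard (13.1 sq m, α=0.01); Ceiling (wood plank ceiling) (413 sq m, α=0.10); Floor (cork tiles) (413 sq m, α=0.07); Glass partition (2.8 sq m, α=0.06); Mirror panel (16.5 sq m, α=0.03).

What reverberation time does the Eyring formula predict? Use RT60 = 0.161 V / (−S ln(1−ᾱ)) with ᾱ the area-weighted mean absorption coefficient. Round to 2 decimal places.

S = Σ Sᵢ = 1574.9 sq m.
Absorption A = 716.5·0.03 + 13.1·0.01 + 413·0.10 + 413·0.07 + 2.8·0.06 + 16.5·0.03 = 92.499 sabins.
ᾱ = 92.499 / 1574.9 = 0.0587.
−S·ln(1−ᾱ) = −1574.9 × ln(1 − 0.0587) = 95.271.
V = 21.4 × 19.3 × 9.2 = 3799.784 m³.
T = 0.161·V/[−S·ln(1−ᾱ)] = 0.161·3799.784/95.271 = 6.42 s.

6.42 sec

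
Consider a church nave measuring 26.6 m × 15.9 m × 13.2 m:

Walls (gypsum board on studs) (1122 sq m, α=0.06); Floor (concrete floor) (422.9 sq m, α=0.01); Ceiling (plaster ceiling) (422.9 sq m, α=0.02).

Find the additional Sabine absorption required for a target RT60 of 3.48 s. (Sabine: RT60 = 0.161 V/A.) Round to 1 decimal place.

Equivalent absorption area: A₁ = 1122*0.06 + 422.9*0.01 + 422.9*0.02 = 80.007 sq m.
For T = 3.48 s, need A₂ = 0.161·V/T = 0.161·5582.808/3.48 = 258.285 sabins.
Additional absorption ΔA = 258.285 − 80.007 = 178.3 sabins.

178.3 sabins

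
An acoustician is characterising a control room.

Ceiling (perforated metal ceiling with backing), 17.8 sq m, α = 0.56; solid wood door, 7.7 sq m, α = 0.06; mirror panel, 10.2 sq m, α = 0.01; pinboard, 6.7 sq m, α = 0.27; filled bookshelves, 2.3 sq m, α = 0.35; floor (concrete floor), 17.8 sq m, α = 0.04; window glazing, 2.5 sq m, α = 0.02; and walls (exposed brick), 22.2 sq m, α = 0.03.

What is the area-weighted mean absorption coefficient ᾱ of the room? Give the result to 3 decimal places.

S = Σ Sᵢ = 17.8 + 7.7 + 10.2 + 6.7 + 2.3 + 17.8 + 2.5 + 22.2 = 87.2 sq m.
Weighted sum Σ Sα = 14.574.
ᾱ = 14.574 / 87.2 = 0.167.

0.167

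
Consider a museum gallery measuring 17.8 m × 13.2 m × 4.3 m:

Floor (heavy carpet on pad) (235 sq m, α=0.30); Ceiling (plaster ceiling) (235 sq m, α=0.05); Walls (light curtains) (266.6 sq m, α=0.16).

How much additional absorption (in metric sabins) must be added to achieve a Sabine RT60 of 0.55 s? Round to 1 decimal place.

170.8 sabins

A₁ = Σ Sᵢαᵢ = 235*0.30 + 235*0.05 + 266.6*0.16 = 124.906 sabins.
V = 1010.328 m³. Required absorption A₂ = 0.161 × 1010.328 / 0.55 = 295.751 sabins.
Shortfall: 295.751 − 124.906 = 170.8 sabins.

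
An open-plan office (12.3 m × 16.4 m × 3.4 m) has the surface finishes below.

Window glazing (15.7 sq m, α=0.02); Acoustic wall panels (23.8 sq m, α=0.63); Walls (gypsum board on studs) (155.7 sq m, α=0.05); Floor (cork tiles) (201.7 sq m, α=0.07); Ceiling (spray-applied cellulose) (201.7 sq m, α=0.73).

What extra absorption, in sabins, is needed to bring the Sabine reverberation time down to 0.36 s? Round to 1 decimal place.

Total absorption A₁ = 15.7*0.02 + 23.8*0.63 + 155.7*0.05 + 201.7*0.07 + 201.7*0.73
  = 0.314 + 14.994 + 7.785 + 14.119 + 147.241 = 184.453 sq m sabins.
Target A₂ = 0.161·685.848/0.36 = 306.726 sabins (V = 685.848 m³).
Shortfall: 306.726 − 184.453 = 122.3 sabins.

122.3 sabins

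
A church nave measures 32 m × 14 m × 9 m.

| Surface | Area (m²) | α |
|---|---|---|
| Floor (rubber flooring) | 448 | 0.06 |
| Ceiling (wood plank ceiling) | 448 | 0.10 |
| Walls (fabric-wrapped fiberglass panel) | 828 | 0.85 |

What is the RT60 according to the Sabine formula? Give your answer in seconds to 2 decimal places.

Equivalent absorption area: A = 448*0.06 + 448*0.10 + 828*0.85 = 775.480 m².
V = 32·14·9 = 4032 m³.
RT60 = 0.161 · V / A = 0.161 × 4032 / 775.480 = 0.84 s.

0.84 s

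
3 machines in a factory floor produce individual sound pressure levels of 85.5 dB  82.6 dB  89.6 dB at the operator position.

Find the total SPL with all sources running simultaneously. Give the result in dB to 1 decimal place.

Converting to relative power and adding: 10^(85.5/10) + 10^(82.6/10) + 10^(89.6/10) = 1.449e+09.
Combined level = 10 log₁₀(1.449e+09) = 91.6 dB.

91.6 dB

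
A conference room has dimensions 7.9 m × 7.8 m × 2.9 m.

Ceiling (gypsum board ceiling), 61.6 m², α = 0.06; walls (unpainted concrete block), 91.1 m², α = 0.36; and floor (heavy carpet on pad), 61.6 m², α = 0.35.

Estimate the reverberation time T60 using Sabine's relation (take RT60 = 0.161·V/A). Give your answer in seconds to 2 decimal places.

Total absorption A = 61.6×0.06 + 91.1×0.36 + 61.6×0.35
  = 3.696 + 32.796 + 21.560 = 58.052 m² sabins.
Room volume: 178.698 m³.
Sabine: RT60 = 0.161 × 178.698 / 58.052 = 0.50 s.

0.50 s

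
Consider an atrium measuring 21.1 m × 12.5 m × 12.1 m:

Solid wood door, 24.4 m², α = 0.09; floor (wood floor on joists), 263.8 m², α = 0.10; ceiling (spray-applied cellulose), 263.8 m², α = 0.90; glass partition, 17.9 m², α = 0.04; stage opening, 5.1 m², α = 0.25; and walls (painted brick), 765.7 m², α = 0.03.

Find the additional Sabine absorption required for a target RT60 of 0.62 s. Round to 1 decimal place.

Equivalent absorption area: A₁ = 24.4*0.09 + 263.8*0.10 + 263.8*0.90 + 17.9*0.04 + 5.1*0.25 + 765.7*0.03 = 290.958 m².
Target A₂ = 0.161·3191.375/0.62 = 828.728 sabins (V = 3191.375 m³).
Additional absorption ΔA = 828.728 − 290.958 = 537.8 sabins.

537.8 sabins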